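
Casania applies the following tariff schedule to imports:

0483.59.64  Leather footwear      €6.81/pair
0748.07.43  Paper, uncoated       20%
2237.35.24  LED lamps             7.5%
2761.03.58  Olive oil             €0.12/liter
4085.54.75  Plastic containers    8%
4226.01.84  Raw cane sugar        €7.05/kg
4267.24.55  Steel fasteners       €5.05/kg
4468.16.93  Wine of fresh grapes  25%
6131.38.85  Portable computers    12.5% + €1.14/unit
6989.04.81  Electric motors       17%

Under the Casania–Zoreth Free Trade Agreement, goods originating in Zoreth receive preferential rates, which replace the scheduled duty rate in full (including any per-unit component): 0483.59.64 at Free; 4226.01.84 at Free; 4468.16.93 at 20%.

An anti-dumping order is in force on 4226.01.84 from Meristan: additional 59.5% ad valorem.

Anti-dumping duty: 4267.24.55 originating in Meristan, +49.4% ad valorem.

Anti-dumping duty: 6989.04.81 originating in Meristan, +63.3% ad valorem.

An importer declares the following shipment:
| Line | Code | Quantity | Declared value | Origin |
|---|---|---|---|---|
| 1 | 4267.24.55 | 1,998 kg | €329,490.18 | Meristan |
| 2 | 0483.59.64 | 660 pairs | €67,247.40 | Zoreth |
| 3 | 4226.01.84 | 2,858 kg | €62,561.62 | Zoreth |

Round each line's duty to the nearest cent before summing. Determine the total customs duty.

Line 1 (4267.24.55, Meristan, 1,998 kg, €329,490.18):
Base rate for 4267.24.55 is €5.05/kg.
Additional duty on 4267.24.55 from Meristan: +49.4% ad valorem. Applied ad valorem rate = 49.4%.
Duty = €329,490.18 × 49.4% + 1,998 × €5.05 = €172,858.05.
Line 2 (0483.59.64, Zoreth, 660 pairs, €67,247.40):
Base rate for 0483.59.64 is €6.81/pair.
Origin Zoreth qualifies under the Casania–Zoreth agreement and 0483.59.64 is covered: preferential rate Free applies instead.
Duty = €67,247.40 × 0% = €0.00.
Line 3 (4226.01.84, Zoreth, 2,858 kg, €62,561.62):
Base rate for 4226.01.84 is €7.05/kg.
Origin Zoreth qualifies under the Casania–Zoreth agreement and 4226.01.84 is covered: preferential rate Free applies instead.
The additional-duty order on 4226.01.84 targets Meristan, not Zoreth; it does not apply.
Duty = €62,561.62 × 0% = €0.00.
Total = €172,858.05 + €0.00 + €0.00 = €172,858.05.

€172,858.05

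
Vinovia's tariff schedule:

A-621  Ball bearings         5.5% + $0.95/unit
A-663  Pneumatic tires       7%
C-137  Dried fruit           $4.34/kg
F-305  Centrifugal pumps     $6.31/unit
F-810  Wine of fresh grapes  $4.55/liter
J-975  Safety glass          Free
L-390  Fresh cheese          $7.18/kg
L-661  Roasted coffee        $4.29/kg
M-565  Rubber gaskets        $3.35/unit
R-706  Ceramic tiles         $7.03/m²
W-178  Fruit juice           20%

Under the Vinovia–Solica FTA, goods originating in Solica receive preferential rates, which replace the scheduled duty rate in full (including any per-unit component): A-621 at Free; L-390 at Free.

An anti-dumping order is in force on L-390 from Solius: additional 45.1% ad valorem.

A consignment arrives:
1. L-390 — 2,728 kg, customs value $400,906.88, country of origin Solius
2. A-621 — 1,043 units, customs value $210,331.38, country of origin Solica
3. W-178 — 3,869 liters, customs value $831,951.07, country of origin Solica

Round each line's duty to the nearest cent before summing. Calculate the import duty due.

Line 1 (L-390, Solius, 2,728 kg, $400,906.88):
Base rate for L-390 is $7.18/kg.
L-390 has an FTA preferential rate, but origin Solius is not Solica; base rate stands.
Additional duty on L-390 from Solius: +45.1% ad valorem. Applied ad valorem rate = 45.1%.
Duty = $400,906.88 × 45.1% + 2,728 × $7.18 = $200,396.04.
Line 2 (A-621, Solica, 1,043 units, $210,331.38):
Base rate for A-621 is 5.5% + $0.95/unit.
Origin Solica qualifies under the Vinovia–Solica agreement and A-621 is covered: preferential rate Free applies instead.
Duty = $210,331.38 × 0% = $0.00.
Line 3 (W-178, Solica, 3,869 liters, $831,951.07):
Base rate for W-178 is 20%.
Origin Solica is the FTA partner but W-178 is not on the preference list; base rate stands.
Duty = $831,951.07 × 20% = $166,390.21.
Total = $200,396.04 + $0.00 + $166,390.21 = $366,786.25.

$366,786.25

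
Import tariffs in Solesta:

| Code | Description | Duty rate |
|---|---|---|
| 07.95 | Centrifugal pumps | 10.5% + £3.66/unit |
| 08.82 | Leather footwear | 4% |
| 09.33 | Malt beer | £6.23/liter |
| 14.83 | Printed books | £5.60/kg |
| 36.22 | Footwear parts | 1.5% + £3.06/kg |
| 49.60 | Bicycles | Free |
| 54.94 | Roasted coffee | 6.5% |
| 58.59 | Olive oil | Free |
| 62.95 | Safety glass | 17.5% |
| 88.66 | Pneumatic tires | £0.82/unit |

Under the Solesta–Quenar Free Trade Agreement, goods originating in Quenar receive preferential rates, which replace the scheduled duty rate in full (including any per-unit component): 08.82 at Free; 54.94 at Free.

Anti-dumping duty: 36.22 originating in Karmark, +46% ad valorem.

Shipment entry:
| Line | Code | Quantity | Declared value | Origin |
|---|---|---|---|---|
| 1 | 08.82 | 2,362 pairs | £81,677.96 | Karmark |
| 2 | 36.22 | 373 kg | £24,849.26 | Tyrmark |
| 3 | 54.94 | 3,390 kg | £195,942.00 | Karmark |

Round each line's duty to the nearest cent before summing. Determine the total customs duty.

£17,517.47

Line 1 (08.82, Karmark, 2,362 pairs, £81,677.96):
Base rate for 08.82 is 4%.
08.82 has an FTA preferential rate, but origin Karmark is not Quenar; base rate stands.
Duty = £81,677.96 × 4% = £3,267.12.
Line 2 (36.22, Tyrmark, 373 kg, £24,849.26):
Base rate for 36.22 is 1.5% + £3.06/kg.
The additional-duty order on 36.22 targets Karmark, not Tyrmark; it does not apply.
Duty = £24,849.26 × 1.5% + 373 × £3.06 = £1,514.12.
Line 3 (54.94, Karmark, 3,390 kg, £195,942.00):
Base rate for 54.94 is 6.5%.
54.94 has an FTA preferential rate, but origin Karmark is not Quenar; base rate stands.
Duty = £195,942.00 × 6.5% = £12,736.23.
Total = £3,267.12 + £1,514.12 + £12,736.23 = £17,517.47.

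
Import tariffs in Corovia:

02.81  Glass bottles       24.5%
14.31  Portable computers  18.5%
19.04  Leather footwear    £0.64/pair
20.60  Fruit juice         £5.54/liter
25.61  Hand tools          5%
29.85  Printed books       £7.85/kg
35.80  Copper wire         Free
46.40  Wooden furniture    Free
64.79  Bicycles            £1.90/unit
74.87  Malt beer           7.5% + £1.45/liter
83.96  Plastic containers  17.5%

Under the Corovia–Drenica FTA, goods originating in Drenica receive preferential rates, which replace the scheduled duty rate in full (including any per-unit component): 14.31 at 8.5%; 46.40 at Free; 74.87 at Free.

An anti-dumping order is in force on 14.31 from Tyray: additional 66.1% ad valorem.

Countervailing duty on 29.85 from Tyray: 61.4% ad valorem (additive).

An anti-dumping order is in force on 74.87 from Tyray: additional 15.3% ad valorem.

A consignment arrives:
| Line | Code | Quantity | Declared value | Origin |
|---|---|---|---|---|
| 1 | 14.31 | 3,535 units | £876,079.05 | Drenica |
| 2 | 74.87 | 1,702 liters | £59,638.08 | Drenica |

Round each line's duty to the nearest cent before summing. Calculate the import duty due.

Line 1 (14.31, Drenica, 3,535 units, £876,079.05):
Base rate for 14.31 is 18.5%.
Origin Drenica qualifies under the Corovia–Drenica agreement and 14.31 is covered: preferential rate 8.5% applies instead.
The additional-duty order on 14.31 targets Tyray, not Drenica; it does not apply.
Duty = £876,079.05 × 8.5% = £74,466.72.
Line 2 (74.87, Drenica, 1,702 liters, £59,638.08):
Base rate for 74.87 is 7.5% + £1.45/liter.
Origin Drenica qualifies under the Corovia–Drenica agreement and 74.87 is covered: preferential rate Free applies instead.
The additional-duty order on 74.87 targets Tyray, not Drenica; it does not apply.
Duty = £59,638.08 × 0% = £0.00.
Total = £74,466.72 + £0.00 = £74,466.72.

£74,466.72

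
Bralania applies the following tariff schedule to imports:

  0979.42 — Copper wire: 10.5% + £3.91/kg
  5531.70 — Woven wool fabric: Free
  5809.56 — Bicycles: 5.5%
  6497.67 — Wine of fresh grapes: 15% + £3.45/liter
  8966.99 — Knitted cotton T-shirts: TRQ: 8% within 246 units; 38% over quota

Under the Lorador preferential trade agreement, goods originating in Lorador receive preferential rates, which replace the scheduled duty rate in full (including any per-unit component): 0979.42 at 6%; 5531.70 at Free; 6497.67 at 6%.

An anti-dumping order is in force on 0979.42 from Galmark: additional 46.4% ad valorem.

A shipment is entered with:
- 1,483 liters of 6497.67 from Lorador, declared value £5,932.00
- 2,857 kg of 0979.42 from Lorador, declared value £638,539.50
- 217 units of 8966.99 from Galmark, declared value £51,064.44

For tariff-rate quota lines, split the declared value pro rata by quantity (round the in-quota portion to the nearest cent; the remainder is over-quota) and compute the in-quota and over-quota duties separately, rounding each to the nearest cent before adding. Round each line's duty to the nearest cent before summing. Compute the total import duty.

£42,753.45

Line 1 (6497.67, Lorador, 1,483 liters, £5,932.00):
Base rate for 6497.67 is 15% + £3.45/liter.
Origin Lorador qualifies under the Bralania–Lorador agreement and 6497.67 is covered: preferential rate 6% applies instead.
Duty = £5,932.00 × 6% = £355.92.
Line 2 (0979.42, Lorador, 2,857 kg, £638,539.50):
Base rate for 0979.42 is 10.5% + £3.91/kg.
Origin Lorador qualifies under the Bralania–Lorador agreement and 0979.42 is covered: preferential rate 6% applies instead.
The additional-duty order on 0979.42 targets Galmark, not Lorador; it does not apply.
Duty = £638,539.50 × 6% = £38,312.37.
Line 3 (8966.99, Galmark, 217 units, £51,064.44):
Code 8966.99 is under a tariff-rate quota (threshold 246 units). Quantity 217 units is within the quota, so the in-quota rate 8% applies to the full value.
Duty = £51,064.44 × 8% = £4,085.16.
Total = £355.92 + £38,312.37 + £4,085.16 = £42,753.45.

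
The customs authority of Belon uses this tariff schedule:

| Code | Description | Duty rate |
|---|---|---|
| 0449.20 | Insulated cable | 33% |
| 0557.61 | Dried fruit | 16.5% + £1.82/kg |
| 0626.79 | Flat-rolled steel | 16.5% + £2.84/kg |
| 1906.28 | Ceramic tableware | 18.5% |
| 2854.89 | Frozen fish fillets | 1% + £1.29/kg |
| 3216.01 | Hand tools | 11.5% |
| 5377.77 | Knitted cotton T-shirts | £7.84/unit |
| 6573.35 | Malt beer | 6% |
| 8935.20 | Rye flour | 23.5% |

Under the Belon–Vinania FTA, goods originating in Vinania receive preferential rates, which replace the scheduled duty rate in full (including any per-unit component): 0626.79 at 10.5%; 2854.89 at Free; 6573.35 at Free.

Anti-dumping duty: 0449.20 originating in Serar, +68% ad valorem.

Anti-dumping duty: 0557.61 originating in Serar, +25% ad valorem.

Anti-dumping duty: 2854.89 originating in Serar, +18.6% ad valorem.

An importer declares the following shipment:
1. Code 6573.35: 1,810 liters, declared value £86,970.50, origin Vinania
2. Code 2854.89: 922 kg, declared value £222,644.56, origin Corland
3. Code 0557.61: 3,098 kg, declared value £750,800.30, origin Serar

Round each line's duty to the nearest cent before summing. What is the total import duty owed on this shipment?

£320,636.31

Line 1 (6573.35, Vinania, 1,810 liters, £86,970.50):
Base rate for 6573.35 is 6%.
Origin Vinania qualifies under the Belon–Vinania agreement and 6573.35 is covered: preferential rate Free applies instead.
Duty = £86,970.50 × 0% = £0.00.
Line 2 (2854.89, Corland, 922 kg, £222,644.56):
Base rate for 2854.89 is 1% + £1.29/kg.
2854.89 has an FTA preferential rate, but origin Corland is not Vinania; base rate stands.
The additional-duty order on 2854.89 targets Serar, not Corland; it does not apply.
Duty = £222,644.56 × 1% + 922 × £1.29 = £3,415.83.
Line 3 (0557.61, Serar, 3,098 kg, £750,800.30):
Base rate for 0557.61 is 16.5% + £1.82/kg.
Additional duty on 0557.61 from Serar: +25%. Applied ad valorem rate: 16.5% + 25% = 41.5%.
Duty = £750,800.30 × 41.5% + 3,098 × £1.82 = £317,220.48.
Total = £0.00 + £3,415.83 + £317,220.48 = £320,636.31.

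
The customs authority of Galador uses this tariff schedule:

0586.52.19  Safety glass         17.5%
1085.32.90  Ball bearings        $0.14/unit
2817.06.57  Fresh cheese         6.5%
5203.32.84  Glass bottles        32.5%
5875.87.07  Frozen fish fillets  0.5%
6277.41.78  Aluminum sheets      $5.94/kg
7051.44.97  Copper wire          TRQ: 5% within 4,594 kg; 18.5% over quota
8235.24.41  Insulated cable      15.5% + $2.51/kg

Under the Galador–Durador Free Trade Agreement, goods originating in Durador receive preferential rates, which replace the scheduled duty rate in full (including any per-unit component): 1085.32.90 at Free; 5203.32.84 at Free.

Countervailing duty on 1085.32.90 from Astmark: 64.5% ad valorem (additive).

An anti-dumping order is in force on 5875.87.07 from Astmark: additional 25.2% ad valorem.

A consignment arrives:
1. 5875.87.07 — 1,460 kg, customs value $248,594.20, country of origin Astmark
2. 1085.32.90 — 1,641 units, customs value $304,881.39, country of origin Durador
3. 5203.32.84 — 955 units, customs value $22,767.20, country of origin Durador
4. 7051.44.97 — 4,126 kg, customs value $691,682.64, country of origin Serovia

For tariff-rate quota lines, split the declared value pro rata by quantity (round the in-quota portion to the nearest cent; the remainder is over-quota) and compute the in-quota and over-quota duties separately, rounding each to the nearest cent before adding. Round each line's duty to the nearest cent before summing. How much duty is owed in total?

$98,472.84

Line 1 (5875.87.07, Astmark, 1,460 kg, $248,594.20):
Base rate for 5875.87.07 is 0.5%.
Additional duty on 5875.87.07 from Astmark: +25.2%. Applied ad valorem rate: 0.5% + 25.2% = 25.7%.
Duty = $248,594.20 × 25.7% = $63,888.71.
Line 2 (1085.32.90, Durador, 1,641 units, $304,881.39):
Base rate for 1085.32.90 is $0.14/unit.
Origin Durador qualifies under the Galador–Durador agreement and 1085.32.90 is covered: preferential rate Free applies instead.
The additional-duty order on 1085.32.90 targets Astmark, not Durador; it does not apply.
Duty = $304,881.39 × 0% = $0.00.
Line 3 (5203.32.84, Durador, 955 units, $22,767.20):
Base rate for 5203.32.84 is 32.5%.
Origin Durador qualifies under the Galador–Durador agreement and 5203.32.84 is covered: preferential rate Free applies instead.
Duty = $22,767.20 × 0% = $0.00.
Line 4 (7051.44.97, Serovia, 4,126 kg, $691,682.64):
Code 7051.44.97 is under a tariff-rate quota (threshold 4,594 kg). Quantity 4,126 kg is within the quota, so the in-quota rate 5% applies to the full value.
Duty = $691,682.64 × 5% = $34,584.13.
Total = $63,888.71 + $0.00 + $0.00 + $34,584.13 = $98,472.84.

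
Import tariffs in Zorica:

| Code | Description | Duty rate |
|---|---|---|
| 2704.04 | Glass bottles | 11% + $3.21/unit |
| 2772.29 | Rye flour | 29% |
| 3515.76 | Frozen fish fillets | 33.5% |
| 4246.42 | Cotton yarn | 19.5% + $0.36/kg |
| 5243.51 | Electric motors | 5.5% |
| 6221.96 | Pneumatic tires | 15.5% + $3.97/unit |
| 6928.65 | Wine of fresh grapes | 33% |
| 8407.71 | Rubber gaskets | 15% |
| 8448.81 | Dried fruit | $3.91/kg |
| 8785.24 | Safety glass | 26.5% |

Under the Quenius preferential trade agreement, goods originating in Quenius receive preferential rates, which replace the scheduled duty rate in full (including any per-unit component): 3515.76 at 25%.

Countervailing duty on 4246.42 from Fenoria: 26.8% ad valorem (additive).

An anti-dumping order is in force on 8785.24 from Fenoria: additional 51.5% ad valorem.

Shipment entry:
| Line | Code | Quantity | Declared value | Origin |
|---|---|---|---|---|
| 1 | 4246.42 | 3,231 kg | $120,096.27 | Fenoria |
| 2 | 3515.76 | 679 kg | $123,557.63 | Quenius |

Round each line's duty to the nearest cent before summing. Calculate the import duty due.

Line 1 (4246.42, Fenoria, 3,231 kg, $120,096.27):
Base rate for 4246.42 is 19.5% + $0.36/kg.
Additional duty on 4246.42 from Fenoria: +26.8%. Applied ad valorem rate: 19.5% + 26.8% = 46.3%.
Duty = $120,096.27 × 46.3% + 3,231 × $0.36 = $56,767.73.
Line 2 (3515.76, Quenius, 679 kg, $123,557.63):
Base rate for 3515.76 is 33.5%.
Origin Quenius qualifies under the Zorica–Quenius agreement and 3515.76 is covered: preferential rate 25% applies instead.
Duty = $123,557.63 × 25% = $30,889.41.
Total = $56,767.73 + $30,889.41 = $87,657.14.

$87,657.14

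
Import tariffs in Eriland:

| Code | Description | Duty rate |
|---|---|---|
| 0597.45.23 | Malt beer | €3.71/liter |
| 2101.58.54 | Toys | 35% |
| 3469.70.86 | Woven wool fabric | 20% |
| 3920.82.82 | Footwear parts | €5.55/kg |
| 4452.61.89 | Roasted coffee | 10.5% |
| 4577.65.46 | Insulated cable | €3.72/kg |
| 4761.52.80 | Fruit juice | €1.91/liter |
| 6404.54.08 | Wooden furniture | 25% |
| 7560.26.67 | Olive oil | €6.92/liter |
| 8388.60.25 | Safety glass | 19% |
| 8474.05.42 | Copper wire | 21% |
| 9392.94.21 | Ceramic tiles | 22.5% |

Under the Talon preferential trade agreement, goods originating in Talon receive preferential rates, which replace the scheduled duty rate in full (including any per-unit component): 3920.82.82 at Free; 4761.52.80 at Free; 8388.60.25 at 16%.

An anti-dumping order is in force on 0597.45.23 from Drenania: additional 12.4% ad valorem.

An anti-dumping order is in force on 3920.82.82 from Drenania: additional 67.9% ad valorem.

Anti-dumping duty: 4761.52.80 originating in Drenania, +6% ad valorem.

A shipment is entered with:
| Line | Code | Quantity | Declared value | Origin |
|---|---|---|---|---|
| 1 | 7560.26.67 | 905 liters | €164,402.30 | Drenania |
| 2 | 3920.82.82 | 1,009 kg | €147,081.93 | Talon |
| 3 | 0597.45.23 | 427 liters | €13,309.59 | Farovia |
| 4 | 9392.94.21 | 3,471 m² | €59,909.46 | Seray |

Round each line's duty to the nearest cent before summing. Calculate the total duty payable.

Line 1 (7560.26.67, Drenania, 905 liters, €164,402.30):
Base rate for 7560.26.67 is €6.92/liter.
Duty = 905 × €6.92 = €6,262.60.
Line 2 (3920.82.82, Talon, 1,009 kg, €147,081.93):
Base rate for 3920.82.82 is €5.55/kg.
Origin Talon qualifies under the Eriland–Talon agreement and 3920.82.82 is covered: preferential rate Free applies instead.
The additional-duty order on 3920.82.82 targets Drenania, not Talon; it does not apply.
Duty = €147,081.93 × 0% = €0.00.
Line 3 (0597.45.23, Farovia, 427 liters, €13,309.59):
Base rate for 0597.45.23 is €3.71/liter.
The additional-duty order on 0597.45.23 targets Drenania, not Farovia; it does not apply.
Duty = 427 × €3.71 = €1,584.17.
Line 4 (9392.94.21, Seray, 3,471 m², €59,909.46):
Base rate for 9392.94.21 is 22.5%.
Duty = €59,909.46 × 22.5% = €13,479.63.
Total = €6,262.60 + €0.00 + €1,584.17 + €13,479.63 = €21,326.40.

€21,326.40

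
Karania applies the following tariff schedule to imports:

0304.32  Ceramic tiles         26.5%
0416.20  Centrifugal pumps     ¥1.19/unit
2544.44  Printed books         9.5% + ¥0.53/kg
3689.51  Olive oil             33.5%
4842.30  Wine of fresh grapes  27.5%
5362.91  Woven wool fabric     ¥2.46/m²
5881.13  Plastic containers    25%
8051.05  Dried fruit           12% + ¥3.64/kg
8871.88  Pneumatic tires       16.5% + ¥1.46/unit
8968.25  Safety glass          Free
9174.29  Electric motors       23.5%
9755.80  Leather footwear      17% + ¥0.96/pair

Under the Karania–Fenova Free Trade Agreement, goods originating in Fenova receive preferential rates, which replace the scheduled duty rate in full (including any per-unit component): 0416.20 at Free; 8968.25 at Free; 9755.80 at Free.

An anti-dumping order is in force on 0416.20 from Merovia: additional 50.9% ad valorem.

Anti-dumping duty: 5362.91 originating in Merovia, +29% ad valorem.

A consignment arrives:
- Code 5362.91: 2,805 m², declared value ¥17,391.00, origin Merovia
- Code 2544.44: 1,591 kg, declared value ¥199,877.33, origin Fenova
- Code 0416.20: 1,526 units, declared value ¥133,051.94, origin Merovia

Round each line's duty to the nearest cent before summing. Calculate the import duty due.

¥101,314.65

Line 1 (5362.91, Merovia, 2,805 m², ¥17,391.00):
Base rate for 5362.91 is ¥2.46/m².
Additional duty on 5362.91 from Merovia: +29% ad valorem. Applied ad valorem rate = 29%.
Duty = ¥17,391.00 × 29% + 2,805 × ¥2.46 = ¥11,943.69.
Line 2 (2544.44, Fenova, 1,591 kg, ¥199,877.33):
Base rate for 2544.44 is 9.5% + ¥0.53/kg.
Origin Fenova is the FTA partner but 2544.44 is not on the preference list; base rate stands.
Duty = ¥199,877.33 × 9.5% + 1,591 × ¥0.53 = ¥19,831.58.
Line 3 (0416.20, Merovia, 1,526 units, ¥133,051.94):
Base rate for 0416.20 is ¥1.19/unit.
0416.20 has an FTA preferential rate, but origin Merovia is not Fenova; base rate stands.
Additional duty on 0416.20 from Merovia: +50.9% ad valorem. Applied ad valorem rate = 50.9%.
Duty = ¥133,051.94 × 50.9% + 1,526 × ¥1.19 = ¥69,539.38.
Total = ¥11,943.69 + ¥19,831.58 + ¥69,539.38 = ¥101,314.65.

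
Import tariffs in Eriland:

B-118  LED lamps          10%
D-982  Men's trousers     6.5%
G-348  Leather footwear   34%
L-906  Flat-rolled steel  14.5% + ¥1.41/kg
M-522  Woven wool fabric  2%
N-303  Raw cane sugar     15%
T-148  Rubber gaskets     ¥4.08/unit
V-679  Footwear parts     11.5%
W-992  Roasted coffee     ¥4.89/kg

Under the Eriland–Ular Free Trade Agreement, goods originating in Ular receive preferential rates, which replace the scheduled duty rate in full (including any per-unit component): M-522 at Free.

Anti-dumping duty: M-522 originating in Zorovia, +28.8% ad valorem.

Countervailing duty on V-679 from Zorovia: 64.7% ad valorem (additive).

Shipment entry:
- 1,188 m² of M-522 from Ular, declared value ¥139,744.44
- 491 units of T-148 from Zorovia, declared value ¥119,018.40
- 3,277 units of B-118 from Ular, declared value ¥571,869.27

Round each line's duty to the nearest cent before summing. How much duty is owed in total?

Line 1 (M-522, Ular, 1,188 m², ¥139,744.44):
Base rate for M-522 is 2%.
Origin Ular qualifies under the Eriland–Ular agreement and M-522 is covered: preferential rate Free applies instead.
The additional-duty order on M-522 targets Zorovia, not Ular; it does not apply.
Duty = ¥139,744.44 × 0% = ¥0.00.
Line 2 (T-148, Zorovia, 491 units, ¥119,018.40):
Base rate for T-148 is ¥4.08/unit.
Duty = 491 × ¥4.08 = ¥2,003.28.
Line 3 (B-118, Ular, 3,277 units, ¥571,869.27):
Base rate for B-118 is 10%.
Origin Ular is the FTA partner but B-118 is not on the preference list; base rate stands.
Duty = ¥571,869.27 × 10% = ¥57,186.93.
Total = ¥0.00 + ¥2,003.28 + ¥57,186.93 = ¥59,190.21.

¥59,190.21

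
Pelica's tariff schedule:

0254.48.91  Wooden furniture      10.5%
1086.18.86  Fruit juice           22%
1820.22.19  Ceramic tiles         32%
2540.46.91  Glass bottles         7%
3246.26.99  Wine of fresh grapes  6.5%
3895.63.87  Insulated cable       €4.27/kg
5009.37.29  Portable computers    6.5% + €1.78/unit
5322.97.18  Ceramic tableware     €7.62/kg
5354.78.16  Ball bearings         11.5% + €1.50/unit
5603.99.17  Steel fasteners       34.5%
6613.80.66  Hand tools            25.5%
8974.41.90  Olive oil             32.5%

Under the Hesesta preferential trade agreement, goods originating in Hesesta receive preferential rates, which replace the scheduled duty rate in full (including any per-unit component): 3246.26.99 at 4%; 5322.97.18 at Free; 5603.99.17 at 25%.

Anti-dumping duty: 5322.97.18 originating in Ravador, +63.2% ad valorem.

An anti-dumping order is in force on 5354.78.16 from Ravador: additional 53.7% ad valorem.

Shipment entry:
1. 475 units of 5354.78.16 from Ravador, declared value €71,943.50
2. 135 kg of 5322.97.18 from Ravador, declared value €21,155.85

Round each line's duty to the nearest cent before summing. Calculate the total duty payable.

€62,018.86

Line 1 (5354.78.16, Ravador, 475 units, €71,943.50):
Base rate for 5354.78.16 is 11.5% + €1.50/unit.
Additional duty on 5354.78.16 from Ravador: +53.7%. Applied ad valorem rate: 11.5% + 53.7% = 65.2%.
Duty = €71,943.50 × 65.2% + 475 × €1.50 = €47,619.66.
Line 2 (5322.97.18, Ravador, 135 kg, €21,155.85):
Base rate for 5322.97.18 is €7.62/kg.
5322.97.18 has an FTA preferential rate, but origin Ravador is not Hesesta; base rate stands.
Additional duty on 5322.97.18 from Ravador: +63.2% ad valorem. Applied ad valorem rate = 63.2%.
Duty = €21,155.85 × 63.2% + 135 × €7.62 = €14,399.20.
Total = €47,619.66 + €14,399.20 = €62,018.86.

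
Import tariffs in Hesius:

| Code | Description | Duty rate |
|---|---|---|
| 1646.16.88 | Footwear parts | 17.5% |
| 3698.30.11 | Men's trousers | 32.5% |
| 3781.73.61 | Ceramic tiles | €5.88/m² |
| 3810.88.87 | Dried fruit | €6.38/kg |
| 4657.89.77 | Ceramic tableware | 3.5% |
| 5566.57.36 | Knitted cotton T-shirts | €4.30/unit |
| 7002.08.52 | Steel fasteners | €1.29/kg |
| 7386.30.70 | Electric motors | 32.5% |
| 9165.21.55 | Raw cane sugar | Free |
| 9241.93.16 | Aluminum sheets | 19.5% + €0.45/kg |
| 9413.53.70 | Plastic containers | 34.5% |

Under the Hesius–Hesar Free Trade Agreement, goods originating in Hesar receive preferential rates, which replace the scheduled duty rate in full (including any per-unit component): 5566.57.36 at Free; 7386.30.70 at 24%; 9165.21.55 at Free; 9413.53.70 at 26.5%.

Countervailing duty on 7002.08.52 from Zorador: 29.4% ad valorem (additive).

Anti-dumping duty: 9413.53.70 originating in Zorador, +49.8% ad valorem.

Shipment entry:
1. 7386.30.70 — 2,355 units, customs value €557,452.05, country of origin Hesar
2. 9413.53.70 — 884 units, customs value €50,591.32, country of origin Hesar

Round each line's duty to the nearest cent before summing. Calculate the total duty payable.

Line 1 (7386.30.70, Hesar, 2,355 units, €557,452.05):
Base rate for 7386.30.70 is 32.5%.
Origin Hesar qualifies under the Hesius–Hesar agreement and 7386.30.70 is covered: preferential rate 24% applies instead.
Duty = €557,452.05 × 24% = €133,788.49.
Line 2 (9413.53.70, Hesar, 884 units, €50,591.32):
Base rate for 9413.53.70 is 34.5%.
Origin Hesar qualifies under the Hesius–Hesar agreement and 9413.53.70 is covered: preferential rate 26.5% applies instead.
The additional-duty order on 9413.53.70 targets Zorador, not Hesar; it does not apply.
Duty = €50,591.32 × 26.5% = €13,406.70.
Total = €133,788.49 + €13,406.70 = €147,195.19.

€147,195.19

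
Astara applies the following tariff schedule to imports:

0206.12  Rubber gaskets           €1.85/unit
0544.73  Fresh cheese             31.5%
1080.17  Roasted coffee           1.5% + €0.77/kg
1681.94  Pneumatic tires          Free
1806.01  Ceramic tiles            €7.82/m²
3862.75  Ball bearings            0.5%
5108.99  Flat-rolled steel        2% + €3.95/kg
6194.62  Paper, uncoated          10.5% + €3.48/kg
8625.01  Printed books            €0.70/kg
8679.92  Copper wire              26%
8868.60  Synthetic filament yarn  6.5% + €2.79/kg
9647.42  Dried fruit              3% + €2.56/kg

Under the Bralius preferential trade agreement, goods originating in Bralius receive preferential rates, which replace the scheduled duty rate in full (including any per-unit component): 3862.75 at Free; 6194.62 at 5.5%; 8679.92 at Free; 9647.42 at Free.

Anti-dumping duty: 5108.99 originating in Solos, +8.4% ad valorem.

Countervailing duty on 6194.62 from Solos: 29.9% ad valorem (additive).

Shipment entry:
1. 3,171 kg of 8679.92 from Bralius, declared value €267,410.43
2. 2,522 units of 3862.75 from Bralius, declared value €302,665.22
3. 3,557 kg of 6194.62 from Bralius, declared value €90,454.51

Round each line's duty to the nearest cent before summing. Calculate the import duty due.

Line 1 (8679.92, Bralius, 3,171 kg, €267,410.43):
Base rate for 8679.92 is 26%.
Origin Bralius qualifies under the Astara–Bralius agreement and 8679.92 is covered: preferential rate Free applies instead.
Duty = €267,410.43 × 0% = €0.00.
Line 2 (3862.75, Bralius, 2,522 units, €302,665.22):
Base rate for 3862.75 is 0.5%.
Origin Bralius qualifies under the Astara–Bralius agreement and 3862.75 is covered: preferential rate Free applies instead.
Duty = €302,665.22 × 0% = €0.00.
Line 3 (6194.62, Bralius, 3,557 kg, €90,454.51):
Base rate for 6194.62 is 10.5% + €3.48/kg.
Origin Bralius qualifies under the Astara–Bralius agreement and 6194.62 is covered: preferential rate 5.5% applies instead.
The additional-duty order on 6194.62 targets Solos, not Bralius; it does not apply.
Duty = €90,454.51 × 5.5% = €4,975.00.
Total = €0.00 + €0.00 + €4,975.00 = €4,975.00.

€4,975.00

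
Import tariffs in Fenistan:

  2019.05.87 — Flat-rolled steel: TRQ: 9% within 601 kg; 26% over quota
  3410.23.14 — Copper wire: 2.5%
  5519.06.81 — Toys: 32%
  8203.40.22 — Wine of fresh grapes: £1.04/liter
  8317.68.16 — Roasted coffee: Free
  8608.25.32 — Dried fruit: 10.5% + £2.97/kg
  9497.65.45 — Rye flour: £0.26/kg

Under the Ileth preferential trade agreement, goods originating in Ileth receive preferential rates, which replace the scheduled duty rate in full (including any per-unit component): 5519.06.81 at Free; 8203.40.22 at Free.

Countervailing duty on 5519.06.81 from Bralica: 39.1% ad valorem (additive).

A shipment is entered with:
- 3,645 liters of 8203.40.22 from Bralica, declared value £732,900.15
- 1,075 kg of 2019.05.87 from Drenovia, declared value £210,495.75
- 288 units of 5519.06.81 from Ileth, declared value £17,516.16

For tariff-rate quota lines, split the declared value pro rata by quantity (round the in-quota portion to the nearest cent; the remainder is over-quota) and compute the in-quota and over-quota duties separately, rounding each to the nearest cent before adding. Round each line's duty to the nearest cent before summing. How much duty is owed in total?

Line 1 (8203.40.22, Bralica, 3,645 liters, £732,900.15):
Base rate for 8203.40.22 is £1.04/liter.
8203.40.22 has an FTA preferential rate, but origin Bralica is not Ileth; base rate stands.
Duty = 3,645 × £1.04 = £3,790.80.
Line 2 (2019.05.87, Drenovia, 1,075 kg, £210,495.75):
Code 2019.05.87 is under a tariff-rate quota (threshold 601 kg). In-quota: 601 kg at 9%; over-quota: 474 kg at 26%.
Pro-rata value split: in-quota = £210,495.75 × 601/1,075 = £117,681.81; over-quota = £210,495.75 − £117,681.81 = £92,813.94.
In-quota duty = £117,681.81 × 9% = £10,591.36. Over-quota duty = £92,813.94 × 26% = £24,131.62.
Line duty = £10,591.36 + £24,131.62 = £34,722.98.
Line 3 (5519.06.81, Ileth, 288 units, £17,516.16):
Base rate for 5519.06.81 is 32%.
Origin Ileth qualifies under the Fenistan–Ileth agreement and 5519.06.81 is covered: preferential rate Free applies instead.
The additional-duty order on 5519.06.81 targets Bralica, not Ileth; it does not apply.
Duty = £17,516.16 × 0% = £0.00.
Total = £3,790.80 + £34,722.98 + £0.00 = £38,513.78.

£38,513.78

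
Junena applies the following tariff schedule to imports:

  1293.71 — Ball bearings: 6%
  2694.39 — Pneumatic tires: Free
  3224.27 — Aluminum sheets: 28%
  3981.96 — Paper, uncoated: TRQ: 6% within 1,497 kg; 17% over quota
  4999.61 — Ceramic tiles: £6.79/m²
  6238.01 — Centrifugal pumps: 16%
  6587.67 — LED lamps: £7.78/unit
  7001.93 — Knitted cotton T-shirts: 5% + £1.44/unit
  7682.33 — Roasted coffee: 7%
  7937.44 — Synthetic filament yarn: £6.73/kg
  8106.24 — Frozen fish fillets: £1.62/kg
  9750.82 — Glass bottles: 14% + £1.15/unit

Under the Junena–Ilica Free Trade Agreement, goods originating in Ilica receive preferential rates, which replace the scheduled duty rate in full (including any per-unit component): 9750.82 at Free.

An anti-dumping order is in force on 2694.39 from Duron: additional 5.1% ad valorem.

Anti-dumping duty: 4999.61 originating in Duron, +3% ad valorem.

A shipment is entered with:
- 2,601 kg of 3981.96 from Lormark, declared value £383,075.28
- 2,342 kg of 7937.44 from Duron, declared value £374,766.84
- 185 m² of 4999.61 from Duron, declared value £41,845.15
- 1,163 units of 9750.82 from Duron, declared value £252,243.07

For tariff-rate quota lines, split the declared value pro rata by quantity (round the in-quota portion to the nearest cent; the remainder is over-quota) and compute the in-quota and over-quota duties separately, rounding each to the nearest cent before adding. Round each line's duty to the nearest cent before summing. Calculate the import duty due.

Line 1 (3981.96, Lormark, 2,601 kg, £383,075.28):
Code 3981.96 is under a tariff-rate quota (threshold 1,497 kg). In-quota: 1,497 kg at 6%; over-quota: 1,104 kg at 17%.
Pro-rata value split: in-quota = £383,075.28 × 1,497/2,601 = £220,478.16; over-quota = £383,075.28 − £220,478.16 = £162,597.12.
In-quota duty = £220,478.16 × 6% = £13,228.69. Over-quota duty = £162,597.12 × 17% = £27,641.51.
Line duty = £13,228.69 + £27,641.51 = £40,870.20.
Line 2 (7937.44, Duron, 2,342 kg, £374,766.84):
Base rate for 7937.44 is £6.73/kg.
Duty = 2,342 × £6.73 = £15,761.66.
Line 3 (4999.61, Duron, 185 m², £41,845.15):
Base rate for 4999.61 is £6.79/m².
Additional duty on 4999.61 from Duron: +3% ad valorem. Applied ad valorem rate = 3%.
Duty = £41,845.15 × 3% + 185 × £6.79 = £2,511.50.
Line 4 (9750.82, Duron, 1,163 units, £252,243.07):
Base rate for 9750.82 is 14% + £1.15/unit.
9750.82 has an FTA preferential rate, but origin Duron is not Ilica; base rate stands.
Duty = £252,243.07 × 14% + 1,163 × £1.15 = £36,651.48.
Total = £40,870.20 + £15,761.66 + £2,511.50 + £36,651.48 = £95,794.84.

£95,794.84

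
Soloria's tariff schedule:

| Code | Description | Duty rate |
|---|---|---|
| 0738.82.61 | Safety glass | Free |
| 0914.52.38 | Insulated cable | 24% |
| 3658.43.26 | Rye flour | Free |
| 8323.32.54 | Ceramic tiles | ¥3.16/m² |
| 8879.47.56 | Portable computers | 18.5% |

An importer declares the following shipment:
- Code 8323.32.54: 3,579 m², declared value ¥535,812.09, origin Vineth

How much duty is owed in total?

¥11,309.64

Line 1 (8323.32.54, Vineth, 3,579 m², ¥535,812.09):
Base rate for 8323.32.54 is ¥3.16/m².
Duty = 3,579 × ¥3.16 = ¥11,309.64.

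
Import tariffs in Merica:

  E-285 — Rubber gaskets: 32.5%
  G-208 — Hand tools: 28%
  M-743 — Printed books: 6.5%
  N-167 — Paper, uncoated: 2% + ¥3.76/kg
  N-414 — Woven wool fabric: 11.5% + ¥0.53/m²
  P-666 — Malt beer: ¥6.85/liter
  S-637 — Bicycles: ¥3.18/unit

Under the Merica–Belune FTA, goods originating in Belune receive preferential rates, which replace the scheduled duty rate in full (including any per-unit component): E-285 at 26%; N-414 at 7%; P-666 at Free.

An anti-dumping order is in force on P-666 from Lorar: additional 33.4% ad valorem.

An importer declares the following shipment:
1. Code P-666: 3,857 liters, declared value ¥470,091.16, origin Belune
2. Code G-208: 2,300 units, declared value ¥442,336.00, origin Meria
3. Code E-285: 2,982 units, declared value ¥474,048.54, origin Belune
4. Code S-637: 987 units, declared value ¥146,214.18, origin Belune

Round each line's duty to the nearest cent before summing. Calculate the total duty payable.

¥250,245.36

Line 1 (P-666, Belune, 3,857 liters, ¥470,091.16):
Base rate for P-666 is ¥6.85/liter.
Origin Belune qualifies under the Merica–Belune agreement and P-666 is covered: preferential rate Free applies instead.
The additional-duty order on P-666 targets Lorar, not Belune; it does not apply.
Duty = ¥470,091.16 × 0% = ¥0.00.
Line 2 (G-208, Meria, 2,300 units, ¥442,336.00):
Base rate for G-208 is 28%.
Duty = ¥442,336.00 × 28% = ¥123,854.08.
Line 3 (E-285, Belune, 2,982 units, ¥474,048.54):
Base rate for E-285 is 32.5%.
Origin Belune qualifies under the Merica–Belune agreement and E-285 is covered: preferential rate 26% applies instead.
Duty = ¥474,048.54 × 26% = ¥123,252.62.
Line 4 (S-637, Belune, 987 units, ¥146,214.18):
Base rate for S-637 is ¥3.18/unit.
Origin Belune is the FTA partner but S-637 is not on the preference list; base rate stands.
Duty = 987 × ¥3.18 = ¥3,138.66.
Total = ¥0.00 + ¥123,854.08 + ¥123,252.62 + ¥3,138.66 = ¥250,245.36.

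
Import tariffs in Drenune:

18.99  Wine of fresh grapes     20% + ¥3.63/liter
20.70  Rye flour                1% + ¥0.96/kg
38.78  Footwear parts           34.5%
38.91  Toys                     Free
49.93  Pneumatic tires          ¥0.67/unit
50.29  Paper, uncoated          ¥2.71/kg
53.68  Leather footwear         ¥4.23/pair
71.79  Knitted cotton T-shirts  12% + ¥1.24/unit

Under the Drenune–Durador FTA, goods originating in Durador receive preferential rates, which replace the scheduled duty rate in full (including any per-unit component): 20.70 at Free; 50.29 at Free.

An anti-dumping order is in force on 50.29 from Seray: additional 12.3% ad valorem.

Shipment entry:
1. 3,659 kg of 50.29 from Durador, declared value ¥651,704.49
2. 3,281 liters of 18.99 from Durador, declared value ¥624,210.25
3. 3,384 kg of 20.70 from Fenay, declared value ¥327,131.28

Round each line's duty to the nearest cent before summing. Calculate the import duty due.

Line 1 (50.29, Durador, 3,659 kg, ¥651,704.49):
Base rate for 50.29 is ¥2.71/kg.
Origin Durador qualifies under the Drenune–Durador agreement and 50.29 is covered: preferential rate Free applies instead.
The additional-duty order on 50.29 targets Seray, not Durador; it does not apply.
Duty = ¥651,704.49 × 0% = ¥0.00.
Line 2 (18.99, Durador, 3,281 liters, ¥624,210.25):
Base rate for 18.99 is 20% + ¥3.63/liter.
Origin Durador is the FTA partner but 18.99 is not on the preference list; base rate stands.
Duty = ¥624,210.25 × 20% + 3,281 × ¥3.63 = ¥136,752.08.
Line 3 (20.70, Fenay, 3,384 kg, ¥327,131.28):
Base rate for 20.70 is 1% + ¥0.96/kg.
20.70 has an FTA preferential rate, but origin Fenay is not Durador; base rate stands.
Duty = ¥327,131.28 × 1% + 3,384 × ¥0.96 = ¥6,519.95.
Total = ¥0.00 + ¥136,752.08 + ¥6,519.95 = ¥143,272.03.

¥143,272.03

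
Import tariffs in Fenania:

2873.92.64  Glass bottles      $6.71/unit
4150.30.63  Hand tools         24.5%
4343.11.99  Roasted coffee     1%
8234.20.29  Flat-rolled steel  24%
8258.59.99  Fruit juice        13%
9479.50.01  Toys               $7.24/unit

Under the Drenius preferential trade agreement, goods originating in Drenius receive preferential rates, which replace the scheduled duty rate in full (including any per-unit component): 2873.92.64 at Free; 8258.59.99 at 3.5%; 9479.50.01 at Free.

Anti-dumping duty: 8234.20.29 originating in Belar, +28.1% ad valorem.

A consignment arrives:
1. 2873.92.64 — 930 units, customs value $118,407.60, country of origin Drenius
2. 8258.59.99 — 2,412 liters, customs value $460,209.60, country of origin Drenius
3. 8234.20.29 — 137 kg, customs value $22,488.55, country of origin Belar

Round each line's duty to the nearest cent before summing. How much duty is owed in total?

$27,823.87

Line 1 (2873.92.64, Drenius, 930 units, $118,407.60):
Base rate for 2873.92.64 is $6.71/unit.
Origin Drenius qualifies under the Fenania–Drenius agreement and 2873.92.64 is covered: preferential rate Free applies instead.
Duty = $118,407.60 × 0% = $0.00.
Line 2 (8258.59.99, Drenius, 2,412 liters, $460,209.60):
Base rate for 8258.59.99 is 13%.
Origin Drenius qualifies under the Fenania–Drenius agreement and 8258.59.99 is covered: preferential rate 3.5% applies instead.
Duty = $460,209.60 × 3.5% = $16,107.34.
Line 3 (8234.20.29, Belar, 137 kg, $22,488.55):
Base rate for 8234.20.29 is 24%.
Additional duty on 8234.20.29 from Belar: +28.1%. Applied ad valorem rate: 24% + 28.1% = 52.1%.
Duty = $22,488.55 × 52.1% = $11,716.53.
Total = $0.00 + $16,107.34 + $11,716.53 = $27,823.87.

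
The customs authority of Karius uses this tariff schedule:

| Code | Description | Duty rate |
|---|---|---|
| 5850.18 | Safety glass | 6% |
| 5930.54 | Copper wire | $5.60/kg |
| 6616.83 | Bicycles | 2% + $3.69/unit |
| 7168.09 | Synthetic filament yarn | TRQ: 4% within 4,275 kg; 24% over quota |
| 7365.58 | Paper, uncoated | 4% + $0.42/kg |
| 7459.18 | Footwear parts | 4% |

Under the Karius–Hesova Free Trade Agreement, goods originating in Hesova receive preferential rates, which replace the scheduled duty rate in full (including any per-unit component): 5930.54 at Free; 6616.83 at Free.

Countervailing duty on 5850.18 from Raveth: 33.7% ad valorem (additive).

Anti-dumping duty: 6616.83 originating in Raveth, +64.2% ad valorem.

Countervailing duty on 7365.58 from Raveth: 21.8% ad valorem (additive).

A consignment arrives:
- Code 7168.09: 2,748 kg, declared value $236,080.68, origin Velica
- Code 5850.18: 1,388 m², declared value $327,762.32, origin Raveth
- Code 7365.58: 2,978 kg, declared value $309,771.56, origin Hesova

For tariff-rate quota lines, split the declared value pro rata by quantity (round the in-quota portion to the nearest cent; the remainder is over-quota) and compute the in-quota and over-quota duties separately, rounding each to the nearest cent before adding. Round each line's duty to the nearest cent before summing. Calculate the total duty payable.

Line 1 (7168.09, Velica, 2,748 kg, $236,080.68):
Code 7168.09 is under a tariff-rate quota (threshold 4,275 kg). Quantity 2,748 kg is within the quota, so the in-quota rate 4% applies to the full value.
Duty = $236,080.68 × 4% = $9,443.23.
Line 2 (5850.18, Raveth, 1,388 m², $327,762.32):
Base rate for 5850.18 is 6%.
Additional duty on 5850.18 from Raveth: +33.7%. Applied ad valorem rate: 6% + 33.7% = 39.7%.
Duty = $327,762.32 × 39.7% = $130,121.64.
Line 3 (7365.58, Hesova, 2,978 kg, $309,771.56):
Base rate for 7365.58 is 4% + $0.42/kg.
Origin Hesova is the FTA partner but 7365.58 is not on the preference list; base rate stands.
The additional-duty order on 7365.58 targets Raveth, not Hesova; it does not apply.
Duty = $309,771.56 × 4% + 2,978 × $0.42 = $13,641.62.
Total = $9,443.23 + $130,121.64 + $13,641.62 = $153,206.49.

$153,206.49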